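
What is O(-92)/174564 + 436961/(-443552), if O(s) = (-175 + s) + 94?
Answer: -19088598625/19357052832 ≈ -0.98613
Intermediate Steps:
O(s) = -81 + s
O(-92)/174564 + 436961/(-443552) = (-81 - 92)/174564 + 436961/(-443552) = -173*1/174564 + 436961*(-1/443552) = -173/174564 - 436961/443552 = -19088598625/19357052832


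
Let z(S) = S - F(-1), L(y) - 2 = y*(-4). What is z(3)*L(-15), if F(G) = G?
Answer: 248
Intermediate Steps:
L(y) = 2 - 4*y (L(y) = 2 + y*(-4) = 2 - 4*y)
z(S) = 1 + S (z(S) = S - 1*(-1) = S + 1 = 1 + S)
z(3)*L(-15) = (1 + 3)*(2 - 4*(-15)) = 4*(2 + 60) = 4*62 = 248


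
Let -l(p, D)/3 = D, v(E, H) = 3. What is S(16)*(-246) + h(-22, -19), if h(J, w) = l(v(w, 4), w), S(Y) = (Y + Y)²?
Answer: -251847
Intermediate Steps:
S(Y) = 4*Y² (S(Y) = (2*Y)² = 4*Y²)
l(p, D) = -3*D
h(J, w) = -3*w
S(16)*(-246) + h(-22, -19) = (4*16²)*(-246) - 3*(-19) = (4*256)*(-246) + 57 = 1024*(-246) + 57 = -251904 + 57 = -251847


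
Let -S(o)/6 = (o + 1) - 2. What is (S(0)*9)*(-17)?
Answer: -918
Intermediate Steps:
S(o) = 6 - 6*o (S(o) = -6*((o + 1) - 2) = -6*((1 + o) - 2) = -6*(-1 + o) = 6 - 6*o)
(S(0)*9)*(-17) = ((6 - 6*0)*9)*(-17) = ((6 + 0)*9)*(-17) = (6*9)*(-17) = 54*(-17) = -918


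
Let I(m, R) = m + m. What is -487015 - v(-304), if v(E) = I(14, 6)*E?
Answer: -478503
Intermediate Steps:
I(m, R) = 2*m
v(E) = 28*E (v(E) = (2*14)*E = 28*E)
-487015 - v(-304) = -487015 - 28*(-304) = -487015 - 1*(-8512) = -487015 + 8512 = -478503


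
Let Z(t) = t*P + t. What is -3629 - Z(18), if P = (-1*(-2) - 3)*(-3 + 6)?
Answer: -3593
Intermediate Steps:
P = -3 (P = (2 - 3)*3 = -1*3 = -3)
Z(t) = -2*t (Z(t) = t*(-3) + t = -3*t + t = -2*t)
-3629 - Z(18) = -3629 - (-2)*18 = -3629 - 1*(-36) = -3629 + 36 = -3593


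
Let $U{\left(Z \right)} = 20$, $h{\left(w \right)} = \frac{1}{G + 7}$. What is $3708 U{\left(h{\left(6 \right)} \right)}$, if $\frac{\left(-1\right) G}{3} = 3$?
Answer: $74160$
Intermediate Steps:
$G = -9$ ($G = \left(-3\right) 3 = -9$)
$h{\left(w \right)} = - \frac{1}{2}$ ($h{\left(w \right)} = \frac{1}{-9 + 7} = \frac{1}{-2} = - \frac{1}{2}$)
$3708 U{\left(h{\left(6 \right)} \right)} = 3708 \cdot 20 = 74160$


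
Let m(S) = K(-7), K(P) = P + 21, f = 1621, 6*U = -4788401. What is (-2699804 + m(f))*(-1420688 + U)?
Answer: 5990172111485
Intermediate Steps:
U = -4788401/6 (U = (⅙)*(-4788401) = -4788401/6 ≈ -7.9807e+5)
K(P) = 21 + P
m(S) = 14 (m(S) = 21 - 7 = 14)
(-2699804 + m(f))*(-1420688 + U) = (-2699804 + 14)*(-1420688 - 4788401/6) = -2699790*(-13312529/6) = 5990172111485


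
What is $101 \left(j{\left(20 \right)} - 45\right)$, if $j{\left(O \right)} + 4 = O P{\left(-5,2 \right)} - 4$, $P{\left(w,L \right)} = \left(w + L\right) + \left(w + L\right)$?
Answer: $-17473$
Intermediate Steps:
$P{\left(w,L \right)} = 2 L + 2 w$ ($P{\left(w,L \right)} = \left(L + w\right) + \left(L + w\right) = 2 L + 2 w$)
$j{\left(O \right)} = -8 - 6 O$ ($j{\left(O \right)} = -4 + \left(O \left(2 \cdot 2 + 2 \left(-5\right)\right) - 4\right) = -4 + \left(O \left(4 - 10\right) - 4\right) = -4 + \left(O \left(-6\right) - 4\right) = -4 - \left(4 + 6 O\right) = -8 - 6 O$)
$101 \left(j{\left(20 \right)} - 45\right) = 101 \left(\left(-8 - 120\right) - 45\right) = 101 \left(-128 - 45\right) = 101 \left(-173\right) = -17473$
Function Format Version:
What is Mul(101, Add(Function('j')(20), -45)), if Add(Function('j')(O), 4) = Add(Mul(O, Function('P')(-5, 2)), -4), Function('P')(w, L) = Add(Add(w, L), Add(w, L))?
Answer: -17473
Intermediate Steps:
Function('P')(w, L) = Add(Mul(2, L), Mul(2, w)) (Function('P')(w, L) = Add(Add(L, w), Add(L, w)) = Add(Mul(2, L), Mul(2, w)))
Function('j')(O) = Add(-8, Mul(-6, O)) (Function('j')(O) = Add(-4, Add(Mul(O, Add(Mul(2, 2), Mul(2, -5))), -4)) = Add(-4, Add(Mul(O, Add(4, -10)), -4)) = Add(-4, Add(Mul(O, -6), -4)) = Add(-4, Add(Mul(-6, O), -4)) = Add(-4, Add(-4, Mul(-6, O))) = Add(-8, Mul(-6, O)))
Mul(101, Add(Function('j')(20), -45)) = Mul(101, Add(Add(-8, Mul(-6, 20)), -45)) = Mul(101, Add(Add(-8, -120), -45)) = Mul(101, Add(-128, -45)) = Mul(101, -173) = -17473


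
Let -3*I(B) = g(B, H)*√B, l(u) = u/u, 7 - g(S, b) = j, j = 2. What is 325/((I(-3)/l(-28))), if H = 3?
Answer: 65*I*√3 ≈ 112.58*I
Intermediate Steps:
g(S, b) = 5 (g(S, b) = 7 - 1*2 = 7 - 2 = 5)
l(u) = 1
I(B) = -5*√B/3
325/((I(-3)/l(-28))) = 325/((-5*I*√3/3/1)) = 325/((-5*I*√3/3*1)) = 325/((-5*I*√3/3)) = 325*(I*√3/5) = 65*I*√3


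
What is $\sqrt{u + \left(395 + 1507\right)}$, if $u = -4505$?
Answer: $i \sqrt{2603} \approx 51.02 i$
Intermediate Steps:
$\sqrt{u + \left(395 + 1507\right)} = \sqrt{-4505 + \left(395 + 1507\right)} = \sqrt{-4505 + 1902} = \sqrt{-2603} = i \sqrt{2603}$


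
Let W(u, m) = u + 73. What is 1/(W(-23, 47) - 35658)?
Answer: -1/35608 ≈ -2.8084e-5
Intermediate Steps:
W(u, m) = 73 + u
1/(W(-23, 47) - 35658) = 1/((73 - 23) - 35658) = 1/(50 - 35658) = 1/(-35608) = -1/35608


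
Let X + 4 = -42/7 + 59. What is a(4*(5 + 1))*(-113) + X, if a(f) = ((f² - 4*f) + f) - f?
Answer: -54191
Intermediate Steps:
X = 49 (X = -4 + (-42/7 + 59) = -4 + (-42*⅐ + 59) = -4 + (-6 + 59) = -4 + 53 = 49)
a(f) = f² - 4*f (a(f) = (f² - 3*f) - f = f² - 4*f)
a(4*(5 + 1))*(-113) + X = ((4*(5 + 1))*(-4 + 4*(5 + 1)))*(-113) + 49 = ((4*6)*(-4 + 4*6))*(-113) + 49 = (24*(-4 + 24))*(-113) + 49 = (24*20)*(-113) + 49 = 480*(-113) + 49 = -54240 + 49 = -54191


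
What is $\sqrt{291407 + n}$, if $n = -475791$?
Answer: $8 i \sqrt{2881} \approx 429.4 i$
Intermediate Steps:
$\sqrt{291407 + n} = \sqrt{291407 - 475791} = \sqrt{-184384} = 8 i \sqrt{2881}$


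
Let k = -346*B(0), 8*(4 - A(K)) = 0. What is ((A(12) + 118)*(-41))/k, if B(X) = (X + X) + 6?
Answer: 2501/1038 ≈ 2.4094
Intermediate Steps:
B(X) = 6 + 2*X (B(X) = 2*X + 6 = 6 + 2*X)
A(K) = 4 (A(K) = 4 - ⅛*0 = 4 + 0 = 4)
k = -2076 (k = -346*(6 + 2*0) = -346*(6 + 0) = -346*6 = -2076)
((A(12) + 118)*(-41))/k = ((4 + 118)*(-41))/(-2076) = (122*(-41))*(-1/2076) = -5002*(-1/2076) = 2501/1038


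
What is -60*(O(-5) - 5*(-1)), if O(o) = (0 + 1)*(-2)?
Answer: -180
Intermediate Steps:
O(o) = -2 (O(o) = 1*(-2) = -2)
-60*(O(-5) - 5*(-1)) = -60*(-2 - 5*(-1)) = -60*(-2 + 5) = -60*3 = -180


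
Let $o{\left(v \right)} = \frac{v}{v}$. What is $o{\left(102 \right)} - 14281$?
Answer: $-14280$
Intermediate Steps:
$o{\left(v \right)} = 1$
$o{\left(102 \right)} - 14281 = 1 - 14281 = -14280$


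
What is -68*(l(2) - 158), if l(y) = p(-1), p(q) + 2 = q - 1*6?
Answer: 11356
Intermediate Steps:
p(q) = -8 + q (p(q) = -2 + (q - 1*6) = -2 + (q - 6) = -2 + (-6 + q) = -8 + q)
l(y) = -9 (l(y) = -8 - 1 = -9)
-68*(l(2) - 158) = -68*(-9 - 158) = -68*(-167) = 11356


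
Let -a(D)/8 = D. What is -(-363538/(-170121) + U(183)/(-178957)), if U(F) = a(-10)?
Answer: -9292008598/4349191971 ≈ -2.1365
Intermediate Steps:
a(D) = -8*D
U(F) = 80 (U(F) = -8*(-10) = 80)
-(-363538/(-170121) + U(183)/(-178957)) = -(-363538/(-170121) + 80/(-178957)) = -(-363538*(-1/170121) + 80*(-1/178957)) = -(51934/24303 - 80/178957) = -1*9292008598/4349191971 = -9292008598/4349191971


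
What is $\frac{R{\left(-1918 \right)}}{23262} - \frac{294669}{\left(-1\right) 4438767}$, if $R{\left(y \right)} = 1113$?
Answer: $\frac{1310548661}{11472733106} \approx 0.11423$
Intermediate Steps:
$\frac{R{\left(-1918 \right)}}{23262} - \frac{294669}{\left(-1\right) 4438767} = \frac{1113}{23262} - \frac{294669}{\left(-1\right) 4438767} = 1113 \cdot \frac{1}{23262} - \frac{294669}{-4438767} = \frac{371}{7754} - - \frac{98223}{1479589} = \frac{371}{7754} + \frac{98223}{1479589} = \frac{1310548661}{11472733106}$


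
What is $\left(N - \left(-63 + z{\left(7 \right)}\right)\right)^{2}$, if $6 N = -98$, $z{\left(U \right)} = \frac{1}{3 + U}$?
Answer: $\frac{1951609}{900} \approx 2168.5$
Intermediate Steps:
$N = - \frac{49}{3}$ ($N = \frac{1}{6} \left(-98\right) = - \frac{49}{3} \approx -16.333$)
$\left(N - \left(-63 + z{\left(7 \right)}\right)\right)^{2} = \left(- \frac{49}{3} + \left(63 - \frac{1}{3 + 7}\right)\right)^{2} = \left(- \frac{49}{3} + \left(63 - \frac{1}{10}\right)\right)^{2} = \left(- \frac{49}{3} + \frac{629}{10}\right)^{2} = \left(\frac{1397}{30}\right)^{2} = \frac{1951609}{900}$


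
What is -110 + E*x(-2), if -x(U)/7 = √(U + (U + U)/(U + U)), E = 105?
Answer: -110 - 735*I ≈ -110.0 - 735.0*I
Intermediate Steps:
x(U) = -7*√(1 + U) (x(U) = -7*√(U + (U + U)/(U + U)) = -7*√(U + (2*U)/((2*U))) = -7*√(U + (2*U)*(1/(2*U))) = -7*√(U + 1) = -7*√(1 + U))
-110 + E*x(-2) = -110 + 105*(-7*√(1 - 2)) = -110 + 105*(-7*I) = -110 - 735*I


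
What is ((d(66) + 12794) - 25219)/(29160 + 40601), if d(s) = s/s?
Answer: -12424/69761 ≈ -0.17809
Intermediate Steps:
d(s) = 1
((d(66) + 12794) - 25219)/(29160 + 40601) = ((1 + 12794) - 25219)/(29160 + 40601) = (12795 - 25219)/69761 = -12424*1/69761 = -12424/69761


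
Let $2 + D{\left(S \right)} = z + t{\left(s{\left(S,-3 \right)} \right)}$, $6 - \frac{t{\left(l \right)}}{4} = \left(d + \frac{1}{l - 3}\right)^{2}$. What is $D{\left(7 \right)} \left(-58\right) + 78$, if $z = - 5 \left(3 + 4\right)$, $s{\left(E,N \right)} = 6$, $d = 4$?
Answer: $\frac{46696}{9} \approx 5188.4$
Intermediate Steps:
$t{\left(l \right)} = 24 - 4 \left(4 + \frac{1}{-3 + l}\right)^{2}$ ($t{\left(l \right)} = 24 - 4 \left(4 + \frac{1}{l - 3}\right)^{2} = 24 - 4 \left(4 + \frac{1}{-3 + l}\right)^{2}$)
$z = -35$ ($z = \left(-5\right) 7 = -35$)
$D{\left(S \right)} = - \frac{793}{9}$ ($D{\left(S \right)} = -2 + \left(-35 + \frac{4 \left(-67 - 10 \cdot 6^{2} + 52 \cdot 6\right)}{9 + 6^{2} - 36}\right) = -2 + \left(-35 + \frac{4 \left(-67 - 360 + 312\right)}{9 + 36 - 36}\right) = -2 + \left(-35 + \frac{4 \left(-67 - 360 + 312\right)}{9}\right) = -2 + \left(-35 + 4 \cdot \frac{1}{9} \left(-115\right)\right) = -2 - \frac{775}{9} = - \frac{793}{9}$)
$D{\left(7 \right)} \left(-58\right) + 78 = \left(- \frac{793}{9}\right) \left(-58\right) + 78 = \frac{45994}{9} + 78 = \frac{46696}{9}$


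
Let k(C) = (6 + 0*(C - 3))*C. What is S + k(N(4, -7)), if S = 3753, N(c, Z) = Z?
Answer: 3711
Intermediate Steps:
k(C) = 6*C (k(C) = (6 + 0*(-3 + C))*C = (6 + 0)*C = 6*C)
S + k(N(4, -7)) = 3753 + 6*(-7) = 3753 - 42 = 3711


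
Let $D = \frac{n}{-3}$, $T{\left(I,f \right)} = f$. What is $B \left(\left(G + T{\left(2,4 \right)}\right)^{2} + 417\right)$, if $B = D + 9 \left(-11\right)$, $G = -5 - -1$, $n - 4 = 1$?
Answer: $-41978$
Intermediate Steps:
$n = 5$ ($n = 4 + 1 = 5$)
$G = -4$ ($G = -5 + 1 = -4$)
$D = - \frac{5}{3}$ ($D = \frac{5}{-3} = 5 \left(- \frac{1}{3}\right) = - \frac{5}{3} \approx -1.6667$)
$B = - \frac{302}{3}$ ($B = - \frac{5}{3} + 9 \left(-11\right) = - \frac{5}{3} - 99 = - \frac{302}{3} \approx -100.67$)
$B \left(\left(G + T{\left(2,4 \right)}\right)^{2} + 417\right) = - \frac{302 \left(\left(-4 + 4\right)^{2} + 417\right)}{3} = - \frac{302 \left(0^{2} + 417\right)}{3} = - \frac{302 \left(0 + 417\right)}{3} = \left(- \frac{302}{3}\right) 417 = -41978$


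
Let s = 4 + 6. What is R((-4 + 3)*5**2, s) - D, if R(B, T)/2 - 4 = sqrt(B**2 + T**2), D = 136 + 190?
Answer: -318 + 10*sqrt(29) ≈ -264.15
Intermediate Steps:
s = 10
D = 326
R(B, T) = 8 + 2*sqrt(B**2 + T**2)
R((-4 + 3)*5**2, s) - D = (8 + 2*sqrt(((-4 + 3)*5**2)**2 + 10**2)) - 1*326 = (8 + 2*sqrt((-1*25)**2 + 100)) - 326 = (8 + 2*sqrt((-25)**2 + 100)) - 326 = (8 + 2*sqrt(625 + 100)) - 326 = (8 + 2*sqrt(725)) - 326 = (8 + 2*(5*sqrt(29))) - 326 = (8 + 10*sqrt(29)) - 326 = -318 + 10*sqrt(29)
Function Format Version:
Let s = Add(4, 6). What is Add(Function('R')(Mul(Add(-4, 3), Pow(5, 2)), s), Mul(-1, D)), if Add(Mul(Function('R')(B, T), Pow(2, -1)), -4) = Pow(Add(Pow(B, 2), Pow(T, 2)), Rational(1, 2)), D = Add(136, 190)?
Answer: Add(-318, Mul(10, Pow(29, Rational(1, 2)))) ≈ -264.15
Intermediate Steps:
s = 10
D = 326
Function('R')(B, T) = Add(8, Mul(2, Pow(Add(Pow(B, 2), Pow(T, 2)), Rational(1, 2))))
Add(Function('R')(Mul(Add(-4, 3), Pow(5, 2)), s), Mul(-1, D)) = Add(Add(8, Mul(2, Pow(Add(Pow(Mul(Add(-4, 3), Pow(5, 2)), 2), Pow(10, 2)), Rational(1, 2)))), Mul(-1, 326)) = Add(Add(8, Mul(2, Pow(Add(Pow(Mul(-1, 25), 2), 100), Rational(1, 2)))), -326) = Add(Add(8, Mul(2, Pow(Add(Pow(-25, 2), 100), Rational(1, 2)))), -326) = Add(Add(8, Mul(2, Pow(Add(625, 100), Rational(1, 2)))), -326) = Add(Add(8, Mul(2, Pow(725, Rational(1, 2)))), -326) = Add(Add(8, Mul(2, Mul(5, Pow(29, Rational(1, 2))))), -326) = Add(Add(8, Mul(10, Pow(29, Rational(1, 2)))), -326) = Add(-318, Mul(10, Pow(29, Rational(1, 2))))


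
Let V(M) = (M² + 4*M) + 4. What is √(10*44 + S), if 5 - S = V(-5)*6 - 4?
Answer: √395 ≈ 19.875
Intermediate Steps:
V(M) = 4 + M² + 4*M
S = -45 (S = 5 - ((4 + (-5)² + 4*(-5))*6 - 4) = 5 - ((4 + 25 - 20)*6 - 4) = 5 - (9*6 - 4) = 5 - (54 - 4) = 5 - 1*50 = 5 - 50 = -45)
√(10*44 + S) = √(10*44 - 45) = √(440 - 45) = √395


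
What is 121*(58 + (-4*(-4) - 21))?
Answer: 6413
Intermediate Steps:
121*(58 + (-4*(-4) - 21)) = 121*(58 + (16 - 21)) = 121*(58 - 5) = 121*53 = 6413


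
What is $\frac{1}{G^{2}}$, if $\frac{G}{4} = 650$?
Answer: $\frac{1}{6760000} \approx 1.4793 \cdot 10^{-7}$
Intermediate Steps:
$G = 2600$ ($G = 4 \cdot 650 = 2600$)
$\frac{1}{G^{2}} = \frac{1}{2600^{2}} = \frac{1}{6760000}$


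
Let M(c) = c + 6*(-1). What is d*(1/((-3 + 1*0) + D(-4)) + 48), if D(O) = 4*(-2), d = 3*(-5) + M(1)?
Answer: -10540/11 ≈ -958.18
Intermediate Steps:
M(c) = -6 + c (M(c) = c - 6 = -6 + c)
d = -20 (d = 3*(-5) + (-6 + 1) = -15 - 5 = -20)
D(O) = -8
d*(1/((-3 + 1*0) + D(-4)) + 48) = -20*(1/((-3 + 1*0) - 8) + 48) = -20*(1/((-3 + 0) - 8) + 48) = -20*(1/(-3 - 8) + 48) = -20*(1/(-11) + 48) = -20*(-1/11 + 48) = -20*527/11 = -10540/11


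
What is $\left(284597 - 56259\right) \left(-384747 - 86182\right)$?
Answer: $-107530986002$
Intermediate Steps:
$\left(284597 - 56259\right) \left(-384747 - 86182\right) = 228338 \left(-470929\right) = -107530986002$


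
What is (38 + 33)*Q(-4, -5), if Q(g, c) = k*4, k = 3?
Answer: 852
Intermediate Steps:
Q(g, c) = 12 (Q(g, c) = 3*4 = 12)
(38 + 33)*Q(-4, -5) = (38 + 33)*12 = 71*12 = 852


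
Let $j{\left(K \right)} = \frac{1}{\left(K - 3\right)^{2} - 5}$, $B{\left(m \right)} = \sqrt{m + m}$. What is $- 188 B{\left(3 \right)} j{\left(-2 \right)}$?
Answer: $- \frac{47 \sqrt{6}}{5} \approx -23.025$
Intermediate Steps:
$B{\left(m \right)} = \sqrt{2} \sqrt{m}$ ($B{\left(m \right)} = \sqrt{2 m} = \sqrt{2} \sqrt{m}$)
$j{\left(K \right)} = \frac{1}{-5 + \left(-3 + K\right)^{2}}$ ($j{\left(K \right)} = \frac{1}{\left(-3 + K\right)^{2} - 5} = \frac{1}{-5 + \left(-3 + K\right)^{2}}$)
$- 188 B{\left(3 \right)} j{\left(-2 \right)} = - 188 \frac{\sqrt{2} \sqrt{3}}{-5 + \left(-3 - 2\right)^{2}} = - 188 \frac{\sqrt{6}}{-5 + \left(-5\right)^{2}} = - 188 \frac{\sqrt{6}}{-5 + 25} = - 188 \frac{\sqrt{6}}{20} = - \frac{47 \sqrt{6}}{5}$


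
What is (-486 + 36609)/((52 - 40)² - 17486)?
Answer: -36123/17342 ≈ -2.0830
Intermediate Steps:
(-486 + 36609)/((52 - 40)² - 17486) = 36123/(12² - 17486) = 36123/(144 - 17486) = 36123/(-17342) = 36123*(-1/17342) = -36123/17342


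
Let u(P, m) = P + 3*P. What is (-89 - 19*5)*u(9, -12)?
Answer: -6624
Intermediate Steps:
u(P, m) = 4*P
(-89 - 19*5)*u(9, -12) = (-89 - 19*5)*(4*9) = (-89 - 95)*36 = -184*36 = -6624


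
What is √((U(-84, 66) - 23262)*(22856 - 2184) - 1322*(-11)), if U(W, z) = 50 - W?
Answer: I*√478087474 ≈ 21865.0*I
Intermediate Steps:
√((U(-84, 66) - 23262)*(22856 - 2184) - 1322*(-11)) = √(((50 - 1*(-84)) - 23262)*(22856 - 2184) - 1322*(-11)) = √(((50 + 84) - 23262)*20672 + 14542) = √((134 - 23262)*20672 + 14542) = √(-23128*20672 + 14542) = √(-478102016 + 14542) = √(-478087474) = I*√478087474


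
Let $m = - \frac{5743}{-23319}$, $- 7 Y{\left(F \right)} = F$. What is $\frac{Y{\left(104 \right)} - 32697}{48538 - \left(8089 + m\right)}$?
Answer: $- \frac{5339654577}{6602571416} \approx -0.80872$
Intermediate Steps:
$Y{\left(F \right)} = - \frac{F}{7}$
$m = \frac{5743}{23319}$ ($m = \left(-5743\right) \left(- \frac{1}{23319}\right) = \frac{5743}{23319} \approx 0.24628$)
$\frac{Y{\left(104 \right)} - 32697}{48538 - \left(8089 + m\right)} = \frac{\left(- \frac{1}{7}\right) 104 - 32697}{48538 - \frac{188633134}{23319}} = \frac{- \frac{104}{7} - 32697}{48538 - \frac{188633134}{23319}} = - \frac{228983}{7 \left(48538 - \frac{188633134}{23319}\right)} = - \frac{228983}{7 \cdot \frac{943224488}{23319}} = \left(- \frac{228983}{7}\right) \frac{23319}{943224488} = - \frac{5339654577}{6602571416}$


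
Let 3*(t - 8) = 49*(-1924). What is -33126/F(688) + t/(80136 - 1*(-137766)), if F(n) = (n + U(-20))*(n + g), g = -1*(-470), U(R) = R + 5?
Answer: -7925704427/42454609317 ≈ -0.18669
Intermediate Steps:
U(R) = 5 + R
g = 470
F(n) = (-15 + n)*(470 + n) (F(n) = (n + (5 - 20))*(n + 470) = (n - 15)*(470 + n) = (-15 + n)*(470 + n))
t = -94252/3 (t = 8 + (49*(-1924))/3 = 8 + (1/3)*(-94276) = 8 - 94276/3 = -94252/3 ≈ -31417.)
-33126/F(688) + t/(80136 - 1*(-137766)) = -33126/(-7050 + 688**2 + 455*688) - 94252/(3*(80136 - 1*(-137766))) = -33126/(-7050 + 473344 + 313040) - 94252/(3*(80136 + 137766)) = -33126/779334 - 94252/3/217902 = -33126*1/779334 - 94252/3*1/217902 = -5521/129889 - 47126/326853 = -7925704427/42454609317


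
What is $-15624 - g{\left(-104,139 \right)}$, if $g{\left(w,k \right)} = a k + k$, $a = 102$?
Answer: $-29941$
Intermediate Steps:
$g{\left(w,k \right)} = 103 k$ ($g{\left(w,k \right)} = 102 k + k = 103 k$)
$-15624 - g{\left(-104,139 \right)} = -15624 - 103 \cdot 139 = -15624 - 14317 = -29941$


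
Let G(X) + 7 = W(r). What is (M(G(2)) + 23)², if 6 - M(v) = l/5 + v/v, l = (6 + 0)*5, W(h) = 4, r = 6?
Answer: 484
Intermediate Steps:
G(X) = -3 (G(X) = -7 + 4 = -3)
l = 30 (l = 6*5 = 30)
M(v) = -1 (M(v) = 6 - (30/5 + v/v) = 6 - (30*(⅕) + 1) = 6 - (6 + 1) = 6 - 1*7 = 6 - 7 = -1)
(M(G(2)) + 23)² = (-1 + 23)² = 22² = 484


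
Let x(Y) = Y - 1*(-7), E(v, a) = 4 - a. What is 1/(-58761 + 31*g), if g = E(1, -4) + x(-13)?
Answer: -1/58699 ≈ -1.7036e-5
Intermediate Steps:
x(Y) = 7 + Y (x(Y) = Y + 7 = 7 + Y)
g = 2 (g = (4 - 1*(-4)) + (7 - 13) = (4 + 4) - 6 = 8 - 6 = 2)
1/(-58761 + 31*g) = 1/(-58761 + 31*2) = 1/(-58761 + 62) = 1/(-58699) = -1/58699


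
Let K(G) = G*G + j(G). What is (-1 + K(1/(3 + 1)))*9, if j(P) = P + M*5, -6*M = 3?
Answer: -459/16 ≈ -28.688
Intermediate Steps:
M = -½ (M = -⅙*3 = -½ ≈ -0.50000)
j(P) = -5/2 + P (j(P) = P - ½*5 = P - 5/2 = -5/2 + P)
K(G) = -5/2 + G + G² (K(G) = G*G + (-5/2 + G) = G² + (-5/2 + G) = -5/2 + G + G²)
(-1 + K(1/(3 + 1)))*9 = (-1 + (-5/2 + 1/(3 + 1) + (1/(3 + 1))²))*9 = (-1 + (-5/2 + 1/4 + (1/4)²))*9 = (-1 + (-5/2 + ¼ + (¼)²))*9 = (-1 + (-5/2 + ¼ + 1/16))*9 = (-1 - 35/16)*9 = -51/16*9 = -459/16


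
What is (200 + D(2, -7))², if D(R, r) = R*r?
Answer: 34596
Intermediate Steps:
(200 + D(2, -7))² = (200 + 2*(-7))² = (200 - 14)² = 186² = 34596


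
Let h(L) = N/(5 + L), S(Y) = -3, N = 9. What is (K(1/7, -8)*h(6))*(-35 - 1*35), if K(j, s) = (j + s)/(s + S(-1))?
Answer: -450/11 ≈ -40.909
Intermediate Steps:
K(j, s) = (j + s)/(-3 + s) (K(j, s) = (j + s)/(s - 3) = (j + s)/(-3 + s))
h(L) = 9/(5 + L)
(K(1/7, -8)*h(6))*(-35 - 1*35) = (((1/7 - 8)/(-3 - 8))*(9/(5 + 6)))*(-35 - 1*35) = (((⅐ - 8)/(-11))*(9/11))*(-35 - 35) = ((-1/11*(-55/7))*(9*(1/11)))*(-70) = ((5/7)*(9/11))*(-70) = (45/77)*(-70) = -450/11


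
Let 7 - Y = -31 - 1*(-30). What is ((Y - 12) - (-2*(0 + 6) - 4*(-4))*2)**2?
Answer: 144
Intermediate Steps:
Y = 8 (Y = 7 - (-31 - 1*(-30)) = 7 - (-31 + 30) = 7 - 1*(-1) = 7 + 1 = 8)
((Y - 12) - (-2*(0 + 6) - 4*(-4))*2)**2 = ((8 - 12) - (-2*(0 + 6) - 4*(-4))*2)**2 = (-4 - (-2*6 + 16)*2)**2 = (-4 - (-12 + 16)*2)**2 = (-4 - 1*4*2)**2 = (-4 - 4*2)**2 = (-4 - 8)**2 = (-12)**2 = 144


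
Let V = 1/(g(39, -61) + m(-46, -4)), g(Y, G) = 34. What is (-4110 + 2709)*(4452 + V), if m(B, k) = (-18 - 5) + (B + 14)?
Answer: -43660297/7 ≈ -6.2372e+6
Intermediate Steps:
m(B, k) = -9 + B (m(B, k) = -23 + (14 + B) = -9 + B)
V = -1/21 (V = 1/(34 + (-9 - 46)) = 1/(34 - 55) = 1/(-21) = -1/21 ≈ -0.047619)
(-4110 + 2709)*(4452 + V) = (-4110 + 2709)*(4452 - 1/21) = -1401*93491/21 = -43660297/7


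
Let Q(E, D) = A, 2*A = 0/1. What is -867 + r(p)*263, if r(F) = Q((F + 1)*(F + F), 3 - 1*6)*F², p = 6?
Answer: -867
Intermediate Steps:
A = 0 (A = (0/1)/2 = (0*1)/2 = (½)*0 = 0)
Q(E, D) = 0
r(F) = 0 (r(F) = 0*F² = 0)
-867 + r(p)*263 = -867 + 0*263 = -867 + 0 = -867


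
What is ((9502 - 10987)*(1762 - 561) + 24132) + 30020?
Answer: -1729333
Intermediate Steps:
((9502 - 10987)*(1762 - 561) + 24132) + 30020 = (-1485*1201 + 24132) + 30020 = (-1783485 + 24132) + 30020 = -1759353 + 30020 = -1729333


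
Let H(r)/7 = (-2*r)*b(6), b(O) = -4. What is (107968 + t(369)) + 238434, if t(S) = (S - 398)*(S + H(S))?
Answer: -263555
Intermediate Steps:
H(r) = 56*r (H(r) = 7*(-2*r*(-4)) = 7*(8*r) = 56*r)
t(S) = 57*S*(-398 + S) (t(S) = (S - 398)*(S + 56*S) = (-398 + S)*(57*S) = 57*S*(-398 + S))
(107968 + t(369)) + 238434 = (107968 + 57*369*(-398 + 369)) + 238434 = (107968 + 57*369*(-29)) + 238434 = (107968 - 609957) + 238434 = -501989 + 238434 = -263555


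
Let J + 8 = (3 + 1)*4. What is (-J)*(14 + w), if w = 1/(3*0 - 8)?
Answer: -111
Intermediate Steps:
J = 8 (J = -8 + (3 + 1)*4 = -8 + 4*4 = -8 + 16 = 8)
w = -⅛ (w = 1/(0 - 8) = 1/(-8) = -⅛ ≈ -0.12500)
(-J)*(14 + w) = (-1*8)*(14 - ⅛) = -8*111/8 = -111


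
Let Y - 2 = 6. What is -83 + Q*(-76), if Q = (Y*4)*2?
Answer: -4947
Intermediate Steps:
Y = 8 (Y = 2 + 6 = 8)
Q = 64 (Q = (8*4)*2 = 32*2 = 64)
-83 + Q*(-76) = -83 + 64*(-76) = -83 - 4864 = -4947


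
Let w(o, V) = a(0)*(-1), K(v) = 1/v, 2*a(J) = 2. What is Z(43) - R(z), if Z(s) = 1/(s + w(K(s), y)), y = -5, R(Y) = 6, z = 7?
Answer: -251/42 ≈ -5.9762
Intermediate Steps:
a(J) = 1 (a(J) = (1/2)*2 = 1)
K(v) = 1/v
w(o, V) = -1 (w(o, V) = 1*(-1) = -1)
Z(s) = 1/(-1 + s) (Z(s) = 1/(s - 1) = 1/(-1 + s))
Z(43) - R(z) = 1/(-1 + 43) - 1*6 = 1/42 - 6 = -251/42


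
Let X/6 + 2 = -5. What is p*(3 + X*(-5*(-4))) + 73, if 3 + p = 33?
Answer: -25037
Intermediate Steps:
p = 30 (p = -3 + 33 = 30)
X = -42 (X = -12 + 6*(-5) = -12 - 30 = -42)
p*(3 + X*(-5*(-4))) + 73 = 30*(3 - (-210)*(-4)) + 73 = 30*(3 - 42*20) + 73 = 30*(3 - 840) + 73 = 30*(-837) + 73 = -25110 + 73 = -25037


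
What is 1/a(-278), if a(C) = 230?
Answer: 1/230 ≈ 0.0043478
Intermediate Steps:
1/a(-278) = 1/230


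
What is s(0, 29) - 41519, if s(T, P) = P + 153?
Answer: -41337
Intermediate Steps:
s(T, P) = 153 + P
s(0, 29) - 41519 = (153 + 29) - 41519 = 182 - 41519 = -41337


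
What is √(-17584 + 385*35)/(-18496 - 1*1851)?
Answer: -I*√4109/20347 ≈ -0.0031504*I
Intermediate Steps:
√(-17584 + 385*35)/(-18496 - 1*1851) = √(-17584 + 13475)/(-18496 - 1851) = √(-4109)/(-20347) = (I*√4109)*(-1/20347) = -I*√4109/20347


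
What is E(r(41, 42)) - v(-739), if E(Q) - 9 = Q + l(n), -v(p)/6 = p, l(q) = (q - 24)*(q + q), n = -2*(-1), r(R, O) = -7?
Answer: -4520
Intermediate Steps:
n = 2
l(q) = 2*q*(-24 + q) (l(q) = (-24 + q)*(2*q) = 2*q*(-24 + q))
v(p) = -6*p
E(Q) = -79 + Q (E(Q) = 9 + (Q + 2*2*(-24 + 2)) = 9 + (Q + 2*2*(-22)) = 9 + (Q - 88) = 9 + (-88 + Q) = -79 + Q)
E(r(41, 42)) - v(-739) = (-79 - 7) - (-6)*(-739) = -86 - 1*4434 = -86 - 4434 = -4520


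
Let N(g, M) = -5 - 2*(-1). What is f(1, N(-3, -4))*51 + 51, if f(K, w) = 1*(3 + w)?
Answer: 51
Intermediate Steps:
N(g, M) = -3 (N(g, M) = -5 - 1*(-2) = -5 + 2 = -3)
f(K, w) = 3 + w
f(1, N(-3, -4))*51 + 51 = (3 - 3)*51 + 51 = 0*51 + 51 = 0 + 51 = 51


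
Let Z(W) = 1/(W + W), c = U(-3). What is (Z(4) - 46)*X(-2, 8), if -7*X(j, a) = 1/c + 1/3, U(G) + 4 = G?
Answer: 367/294 ≈ 1.2483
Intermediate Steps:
U(G) = -4 + G
c = -7 (c = -4 - 3 = -7)
Z(W) = 1/(2*W)
X(j, a) = -4/147 (X(j, a) = -(1/(-7) + 1/3)/7 = -(1*(-1/7) + 1*(1/3))/7 = -(-1/7 + 1/3)/7 = -1/7*4/21 = -4/147)
(Z(4) - 46)*X(-2, 8) = ((1/2)/4 - 46)*(-4/147) = ((1/2)*(1/4) - 46)*(-4/147) = (1/8 - 46)*(-4/147) = -367/8*(-4/147) = 367/294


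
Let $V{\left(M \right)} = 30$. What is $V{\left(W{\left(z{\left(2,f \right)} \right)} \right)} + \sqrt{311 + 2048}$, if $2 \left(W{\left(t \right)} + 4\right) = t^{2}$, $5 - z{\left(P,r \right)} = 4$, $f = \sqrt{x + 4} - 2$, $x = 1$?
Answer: $30 + \sqrt{2359} \approx 78.57$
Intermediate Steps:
$f = -2 + \sqrt{5}$ ($f = \sqrt{1 + 4} - 2 = \sqrt{5} - 2 = -2 + \sqrt{5} \approx 0.23607$)
$z{\left(P,r \right)} = 1$ ($z{\left(P,r \right)} = 5 - 4 = 1$)
$W{\left(t \right)} = -4 + \frac{t^{2}}{2}$
$V{\left(W{\left(z{\left(2,f \right)} \right)} \right)} + \sqrt{311 + 2048} = 30 + \sqrt{311 + 2048} = 30 + \sqrt{2359}$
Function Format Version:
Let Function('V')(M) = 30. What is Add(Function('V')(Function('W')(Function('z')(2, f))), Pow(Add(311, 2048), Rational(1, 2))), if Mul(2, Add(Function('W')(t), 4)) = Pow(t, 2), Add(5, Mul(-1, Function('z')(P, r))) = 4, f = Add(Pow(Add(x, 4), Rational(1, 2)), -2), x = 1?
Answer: Add(30, Pow(2359, Rational(1, 2))) ≈ 78.570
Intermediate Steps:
f = Add(-2, Pow(5, Rational(1, 2))) (f = Add(Pow(Add(1, 4), Rational(1, 2)), -2) = Add(Pow(5, Rational(1, 2)), -2) = Add(-2, Pow(5, Rational(1, 2))) ≈ 0.23607)
Function('z')(P, r) = 1 (Function('z')(P, r) = Add(5, Mul(-1, 4)) = Add(5, -4) = 1)
Function('W')(t) = Add(-4, Mul(Rational(1, 2), Pow(t, 2)))
Add(Function('V')(Function('W')(Function('z')(2, f))), Pow(Add(311, 2048), Rational(1, 2))) = Add(30, Pow(Add(311, 2048), Rational(1, 2))) = Add(30, Pow(2359, Rational(1, 2)))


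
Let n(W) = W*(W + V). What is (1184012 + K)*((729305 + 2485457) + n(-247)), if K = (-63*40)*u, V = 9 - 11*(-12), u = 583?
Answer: -924148699712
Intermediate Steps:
V = 141 (V = 9 + 132 = 141)
n(W) = W*(141 + W) (n(W) = W*(W + 141) = W*(141 + W))
K = -1469160 (K = -63*40*583 = -2520*583 = -1469160)
(1184012 + K)*((729305 + 2485457) + n(-247)) = (1184012 - 1469160)*((729305 + 2485457) - 247*(141 - 247)) = -285148*(3214762 - 247*(-106)) = -285148*(3214762 + 26182) = -285148*3240944 = -924148699712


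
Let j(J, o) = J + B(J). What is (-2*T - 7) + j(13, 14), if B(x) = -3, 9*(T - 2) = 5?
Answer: -19/9 ≈ -2.1111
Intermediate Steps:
T = 23/9 (T = 2 + (⅑)*5 = 2 + 5/9 = 23/9 ≈ 2.5556)
j(J, o) = -3 + J (j(J, o) = J - 3 = -3 + J)
(-2*T - 7) + j(13, 14) = (-2*23/9 - 7) + (-3 + 13) = (-46/9 - 7) + 10 = -109/9 + 10 = -19/9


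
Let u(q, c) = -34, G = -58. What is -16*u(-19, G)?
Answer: 544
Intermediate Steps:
-16*u(-19, G) = -16*(-34) = 544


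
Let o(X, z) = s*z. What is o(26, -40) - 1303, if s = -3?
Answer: -1183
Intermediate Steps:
o(X, z) = -3*z
o(26, -40) - 1303 = -3*(-40) - 1303 = 120 - 1303 = -1183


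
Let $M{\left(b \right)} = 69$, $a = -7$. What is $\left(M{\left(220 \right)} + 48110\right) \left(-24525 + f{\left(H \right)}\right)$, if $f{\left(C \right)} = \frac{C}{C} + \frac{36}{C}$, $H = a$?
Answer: $- \frac{8272527016}{7} \approx -1.1818 \cdot 10^{9}$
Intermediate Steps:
$H = -7$
$f{\left(C \right)} = 1 + \frac{36}{C}$
$\left(M{\left(220 \right)} + 48110\right) \left(-24525 + f{\left(H \right)}\right) = \left(69 + 48110\right) \left(-24525 + \frac{36 - 7}{-7}\right) = 48179 \left(-24525 - \frac{29}{7}\right) = 48179 \left(- \frac{171704}{7}\right) = - \frac{8272527016}{7}$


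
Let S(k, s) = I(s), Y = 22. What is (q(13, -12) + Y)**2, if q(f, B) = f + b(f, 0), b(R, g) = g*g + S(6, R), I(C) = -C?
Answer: 484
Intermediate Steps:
S(k, s) = -s
b(R, g) = g**2 - R (b(R, g) = g*g - R = g**2 - R)
q(f, B) = 0 (q(f, B) = f + (0**2 - f) = f + (0 - f) = f - f = 0)
(q(13, -12) + Y)**2 = (0 + 22)**2 = 22**2 = 484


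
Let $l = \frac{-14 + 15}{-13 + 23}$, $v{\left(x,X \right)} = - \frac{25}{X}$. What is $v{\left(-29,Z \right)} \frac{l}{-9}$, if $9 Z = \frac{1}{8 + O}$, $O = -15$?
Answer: $- \frac{35}{2} \approx -17.5$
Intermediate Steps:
$Z = - \frac{1}{63}$ ($Z = \frac{1}{9 \left(8 - 15\right)} = \frac{1}{9 \left(-7\right)} = \frac{1}{9} \left(- \frac{1}{7}\right) = - \frac{1}{63} \approx -0.015873$)
$l = \frac{1}{10}$ ($l = 1 \cdot \frac{1}{10} = \frac{1}{10} \approx 0.1$)
$v{\left(-29,Z \right)} \frac{l}{-9} = - \frac{25}{- \frac{1}{63}} \frac{1}{10 \left(-9\right)} = \left(-25\right) \left(-63\right) \frac{1}{10} \left(- \frac{1}{9}\right) = 1575 \left(- \frac{1}{90}\right) = - \frac{35}{2}$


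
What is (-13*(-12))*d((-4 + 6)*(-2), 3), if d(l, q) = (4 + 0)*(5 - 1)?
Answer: 2496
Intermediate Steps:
d(l, q) = 16 (d(l, q) = 4*4 = 16)
(-13*(-12))*d((-4 + 6)*(-2), 3) = -13*(-12)*16 = 156*16 = 2496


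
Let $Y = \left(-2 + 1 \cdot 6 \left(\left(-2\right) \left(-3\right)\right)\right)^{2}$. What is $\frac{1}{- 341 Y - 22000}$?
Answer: $- \frac{1}{416196} \approx -2.4027 \cdot 10^{-6}$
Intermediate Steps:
$Y = 1156$ ($Y = \left(-2 + 6 \cdot 6\right)^{2} = \left(-2 + 36\right)^{2} = 34^{2} = 1156$)
$\frac{1}{- 341 Y - 22000} = \frac{1}{\left(-341\right) 1156 - 22000} = \frac{1}{-394196 - 22000} = \frac{1}{-416196} = - \frac{1}{416196}$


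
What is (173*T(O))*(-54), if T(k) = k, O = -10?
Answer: 93420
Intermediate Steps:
(173*T(O))*(-54) = (173*(-10))*(-54) = -1730*(-54) = 93420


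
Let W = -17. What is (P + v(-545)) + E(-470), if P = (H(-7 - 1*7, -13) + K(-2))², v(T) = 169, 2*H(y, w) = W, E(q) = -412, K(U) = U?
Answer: -531/4 ≈ -132.75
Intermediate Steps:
H(y, w) = -17/2 (H(y, w) = (½)*(-17) = -17/2)
P = 441/4 (P = (-17/2 - 2)² = (-21/2)² = 441/4 ≈ 110.25)
(P + v(-545)) + E(-470) = (441/4 + 169) - 412 = 1117/4 - 412 = -531/4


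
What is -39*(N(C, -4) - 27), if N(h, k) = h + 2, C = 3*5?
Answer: 390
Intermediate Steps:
C = 15
N(h, k) = 2 + h
-39*(N(C, -4) - 27) = -39*((2 + 15) - 27) = -39*(17 - 27) = -39*(-10) = 390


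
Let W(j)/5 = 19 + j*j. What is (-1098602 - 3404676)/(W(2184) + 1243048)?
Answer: -4503278/25092423 ≈ -0.17947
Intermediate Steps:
W(j) = 95 + 5*j² (W(j) = 5*(19 + j*j) = 5*(19 + j²) = 95 + 5*j²)
(-1098602 - 3404676)/(W(2184) + 1243048) = (-1098602 - 3404676)/((95 + 5*2184²) + 1243048) = -4503278/((95 + 5*4769856) + 1243048) = -4503278/((95 + 23849280) + 1243048) = -4503278/(23849375 + 1243048) = -4503278/25092423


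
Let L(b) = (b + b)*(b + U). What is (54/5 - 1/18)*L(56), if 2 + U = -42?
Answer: 216608/15 ≈ 14441.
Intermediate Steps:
U = -44 (U = -2 - 42 = -44)
L(b) = 2*b*(-44 + b) (L(b) = (b + b)*(b - 44) = (2*b)*(-44 + b) = 2*b*(-44 + b))
(54/5 - 1/18)*L(56) = (54/5 - 1/18)*(2*56*(-44 + 56)) = (54*(⅕) - 1*1/18)*(2*56*12) = (54/5 - 1/18)*1344 = (967/90)*1344 = 216608/15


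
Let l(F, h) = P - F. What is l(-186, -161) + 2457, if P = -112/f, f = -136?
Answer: 44945/17 ≈ 2643.8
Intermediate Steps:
P = 14/17 (P = -112/(-136) = -112*(-1/136) = 14/17 ≈ 0.82353)
l(F, h) = 14/17 - F
l(-186, -161) + 2457 = (14/17 - 1*(-186)) + 2457 = (14/17 + 186) + 2457 = 3176/17 + 2457 = 44945/17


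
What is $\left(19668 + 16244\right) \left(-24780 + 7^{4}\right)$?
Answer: $-803674648$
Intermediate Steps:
$\left(19668 + 16244\right) \left(-24780 + 7^{4}\right) = 35912 \left(-24780 + 2401\right) = 35912 \left(-22379\right) = -803674648$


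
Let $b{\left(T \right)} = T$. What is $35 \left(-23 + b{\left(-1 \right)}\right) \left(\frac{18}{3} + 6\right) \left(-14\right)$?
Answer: $141120$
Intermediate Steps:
$35 \left(-23 + b{\left(-1 \right)}\right) \left(\frac{18}{3} + 6\right) \left(-14\right) = 35 \left(-23 - 1\right) \left(\frac{18}{3} + 6\right) \left(-14\right) = 35 \left(- 24 \left(18 \cdot \frac{1}{3} + 6\right)\right) \left(-14\right) = 35 \left(- 24 \left(6 + 6\right)\right) \left(-14\right) = 35 \left(\left(-24\right) 12\right) \left(-14\right) = 35 \left(-288\right) \left(-14\right) = \left(-10080\right) \left(-14\right) = 141120$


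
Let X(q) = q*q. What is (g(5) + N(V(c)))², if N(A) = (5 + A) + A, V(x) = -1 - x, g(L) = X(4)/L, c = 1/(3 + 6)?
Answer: 72361/2025 ≈ 35.734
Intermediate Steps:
X(q) = q²
c = ⅑ (c = 1/9 = ⅑ ≈ 0.11111)
g(L) = 16/L (g(L) = 4²/L = 16/L)
N(A) = 5 + 2*A
(g(5) + N(V(c)))² = (16/5 + (5 + 2*(-1 - 1*⅑)))² = (16*(⅕) + (5 + 2*(-1 - ⅑)))² = (16/5 + (5 + 2*(-10/9)))² = (16/5 + (5 - 20/9))² = (16/5 + 25/9)² = (269/45)² = 72361/2025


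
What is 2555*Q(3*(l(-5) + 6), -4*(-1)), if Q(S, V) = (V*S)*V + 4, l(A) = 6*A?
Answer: -2933140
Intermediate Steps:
Q(S, V) = 4 + S*V**2 (Q(S, V) = (S*V)*V + 4 = S*V**2 + 4 = 4 + S*V**2)
2555*Q(3*(l(-5) + 6), -4*(-1)) = 2555*(4 + (3*(6*(-5) + 6))*(-4*(-1))**2) = 2555*(4 + (3*(-30 + 6))*4**2) = 2555*(4 + (3*(-24))*16) = 2555*(4 - 72*16) = 2555*(4 - 1152) = 2555*(-1148) = -2933140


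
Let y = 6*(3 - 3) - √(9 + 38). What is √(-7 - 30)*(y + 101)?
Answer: I*√37*(101 - √47) ≈ 572.66*I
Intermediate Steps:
y = -√47 (y = 6*0 - √47 = 0 - √47 = -√47 ≈ -6.8557)
√(-7 - 30)*(y + 101) = √(-7 - 30)*(-√47 + 101) = √(-37)*(101 - √47) = (I*√37)*(101 - √47) = I*√37*(101 - √47)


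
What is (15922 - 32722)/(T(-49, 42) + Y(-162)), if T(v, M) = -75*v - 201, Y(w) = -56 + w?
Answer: -2100/407 ≈ -5.1597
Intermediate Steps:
T(v, M) = -201 - 75*v
(15922 - 32722)/(T(-49, 42) + Y(-162)) = (15922 - 32722)/((-201 - 75*(-49)) + (-56 - 162)) = -16800/((-201 + 3675) - 218) = -16800/(3474 - 218) = -16800/3256 = -16800*1/3256 = -2100/407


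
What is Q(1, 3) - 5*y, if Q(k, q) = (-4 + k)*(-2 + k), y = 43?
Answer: -212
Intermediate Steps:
Q(1, 3) - 5*y = (8 + 1**2 - 6*1) - 5*43 = (8 + 1 - 6) - 215 = 3 - 215 = -212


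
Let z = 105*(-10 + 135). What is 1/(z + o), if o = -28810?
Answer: -1/15685 ≈ -6.3755e-5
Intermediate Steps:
z = 13125 (z = 105*125 = 13125)
1/(z + o) = 1/(13125 - 28810) = 1/(-15685) = -1/15685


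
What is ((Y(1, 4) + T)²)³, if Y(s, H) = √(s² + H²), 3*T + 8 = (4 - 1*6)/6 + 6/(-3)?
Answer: 49906499104/531441 - 448299680*√17/19683 ≈ 0.097705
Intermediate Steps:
T = -31/9 (T = -8/3 + ((4 - 1*6)/6 + 6/(-3))/3 = -8/3 + ((4 - 6)*(⅙) + 6*(-⅓))/3 = -8/3 + (-2*⅙ - 2)/3 = -8/3 + (-⅓ - 2)/3 = -8/3 + (⅓)*(-7/3) = -8/3 - 7/9 = -31/9 ≈ -3.4444)
Y(s, H) = √(H² + s²)
((Y(1, 4) + T)²)³ = ((√(4² + 1²) - 31/9)²)³ = ((√(16 + 1) - 31/9)²)³ = ((√17 - 31/9)²)³ = ((-31/9 + √17)²)³ = (-31/9 + √17)⁶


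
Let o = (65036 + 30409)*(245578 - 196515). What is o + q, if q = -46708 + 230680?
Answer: 4683002007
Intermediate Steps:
q = 183972
o = 4682818035 (o = 95445*49063 = 4682818035)
o + q = 4682818035 + 183972 = 4683002007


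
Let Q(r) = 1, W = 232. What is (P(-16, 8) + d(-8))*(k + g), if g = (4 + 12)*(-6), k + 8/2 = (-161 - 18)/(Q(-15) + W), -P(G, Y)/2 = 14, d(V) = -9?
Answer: 868723/233 ≈ 3728.4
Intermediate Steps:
P(G, Y) = -28 (P(G, Y) = -2*14 = -28)
k = -1111/233 (k = -4 + (-161 - 18)/(1 + 232) = -4 - 179/233 = -1111/233 ≈ -4.7682)
g = -96 (g = 16*(-6) = -96)
(P(-16, 8) + d(-8))*(k + g) = (-28 - 9)*(-1111/233 - 96) = -37*(-23479/233) = 868723/233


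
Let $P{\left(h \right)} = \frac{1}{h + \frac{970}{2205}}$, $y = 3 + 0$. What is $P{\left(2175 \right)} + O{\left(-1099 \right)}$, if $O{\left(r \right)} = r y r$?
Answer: $\frac{3476180513148}{959369} \approx 3.6234 \cdot 10^{6}$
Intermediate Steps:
$y = 3$
$P{\left(h \right)} = \frac{1}{\frac{194}{441} + h}$ ($P{\left(h \right)} = \frac{1}{h + 970 \cdot \frac{1}{2205}} = \frac{1}{h + \frac{194}{441}} = \frac{1}{\frac{194}{441} + h}$)
$O{\left(r \right)} = 3 r^{2}$ ($O{\left(r \right)} = r 3 r = 3 r r = 3 r^{2}$)
$P{\left(2175 \right)} + O{\left(-1099 \right)} = \frac{441}{194 + 441 \cdot 2175} + 3 \left(-1099\right)^{2} = \frac{441}{194 + 959175} + 3 \cdot 1207801 = \frac{441}{959369} + 3623403 = \frac{3476180513148}{959369}$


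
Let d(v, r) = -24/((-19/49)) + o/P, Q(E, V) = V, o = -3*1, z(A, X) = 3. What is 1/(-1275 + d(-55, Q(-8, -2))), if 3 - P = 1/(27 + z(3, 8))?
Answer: -1691/2053071 ≈ -0.00082364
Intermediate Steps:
o = -3
P = 89/30 (P = 3 - 1/(27 + 3) = 3 - 1/30 = 89/30 ≈ 2.9667)
d(v, r) = 102954/1691 (d(v, r) = -24/((-19/49)) - 3/89/30 = -24/((-19*1/49)) - 3*30/89 = -24/(-19/49) - 90/89 = -24*(-49/19) - 90/89 = 1176/19 - 90/89 = 102954/1691)
1/(-1275 + d(-55, Q(-8, -2))) = 1/(-1275 + 102954/1691) = 1/(-2053071/1691) = -1691/2053071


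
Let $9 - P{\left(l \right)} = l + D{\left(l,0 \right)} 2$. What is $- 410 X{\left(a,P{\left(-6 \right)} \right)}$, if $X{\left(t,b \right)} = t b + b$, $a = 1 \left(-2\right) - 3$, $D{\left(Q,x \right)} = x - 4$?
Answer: $37720$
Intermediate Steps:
$D{\left(Q,x \right)} = -4 + x$
$P{\left(l \right)} = 17 - l$ ($P{\left(l \right)} = 9 - \left(l + \left(-4 + 0\right) 2\right) = 9 - \left(l - 8\right) = 9 - \left(-8 + l\right) = 17 - l$)
$a = -5$ ($a = -2 - 3 = -5$)
$X{\left(t,b \right)} = b + b t$ ($X{\left(t,b \right)} = b t + b = b + b t$)
$- 410 X{\left(a,P{\left(-6 \right)} \right)} = - 410 \left(17 - -6\right) \left(1 - 5\right) = - 410 \left(17 + 6\right) \left(-4\right) = - 410 \cdot 23 \left(-4\right) = \left(-410\right) \left(-92\right) = 37720$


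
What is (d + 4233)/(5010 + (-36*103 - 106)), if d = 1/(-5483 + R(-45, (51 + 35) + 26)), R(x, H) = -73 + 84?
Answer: 23162975/6544512 ≈ 3.5393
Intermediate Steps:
R(x, H) = 11
d = -1/5472 (d = 1/(-5483 + 11) = 1/(-5472) = -1/5472 ≈ -0.00018275)
(d + 4233)/(5010 + (-36*103 - 106)) = (-1/5472 + 4233)/(5010 + (-36*103 - 106)) = 23162975/(5472*(5010 + (-3708 - 106))) = 23162975/(5472*(5010 - 3814)) = (23162975/5472)/1196 = (23162975/5472)*(1/1196) = 23162975/6544512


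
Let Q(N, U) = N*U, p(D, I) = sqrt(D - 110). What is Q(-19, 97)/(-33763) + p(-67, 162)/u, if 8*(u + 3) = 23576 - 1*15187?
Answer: 97/1777 + 8*I*sqrt(177)/8365 ≈ 0.054586 + 0.012724*I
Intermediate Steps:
u = 8365/8 (u = -3 + (23576 - 1*15187)/8 = -3 + (23576 - 15187)/8 = -3 + (1/8)*8389 = -3 + 8389/8 = 8365/8 ≈ 1045.6)
p(D, I) = sqrt(-110 + D)
Q(-19, 97)/(-33763) + p(-67, 162)/u = -19*97/(-33763) + sqrt(-110 - 67)/(8365/8) = -1843*(-1/33763) + sqrt(-177)*(8/8365) = 97/1777 + (I*sqrt(177))*(8/8365) = 97/1777 + 8*I*sqrt(177)/8365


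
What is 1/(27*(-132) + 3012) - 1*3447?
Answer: -1902745/552 ≈ -3447.0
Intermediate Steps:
1/(27*(-132) + 3012) - 1*3447 = 1/(-3564 + 3012) - 3447 = 1/(-552) - 3447 = -1/552 - 3447 = -1902745/552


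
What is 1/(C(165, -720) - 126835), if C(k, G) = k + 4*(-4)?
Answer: -1/126686 ≈ -7.8935e-6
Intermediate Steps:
C(k, G) = -16 + k (C(k, G) = k - 16 = -16 + k)
1/(C(165, -720) - 126835) = 1/((-16 + 165) - 126835) = 1/(149 - 126835) = 1/(-126686) = -1/126686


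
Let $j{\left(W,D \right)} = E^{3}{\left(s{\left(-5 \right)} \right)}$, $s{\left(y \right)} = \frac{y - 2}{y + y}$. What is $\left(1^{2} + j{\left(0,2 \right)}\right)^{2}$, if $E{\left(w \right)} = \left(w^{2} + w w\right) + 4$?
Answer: $\frac{242214719436001}{15625000000} \approx 15502.0$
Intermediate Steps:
$s{\left(y \right)} = \frac{-2 + y}{2 y}$
$E{\left(w \right)} = 4 + 2 w^{2}$ ($E{\left(w \right)} = \left(w^{2} + w^{2}\right) + 4 = 2 w^{2} + 4 = 4 + 2 w^{2}$)
$j{\left(W,D \right)} = \frac{15438249}{125000}$ ($j{\left(W,D \right)} = \left(4 + 2 \left(\frac{-2 - 5}{2 \left(-5\right)}\right)^{2}\right)^{3} = \left(4 + 2 \left(\frac{1}{2} \left(- \frac{1}{5}\right) \left(-7\right)\right)^{2}\right)^{3} = \left(4 + 2 \left(\frac{7}{10}\right)^{2}\right)^{3} = \left(4 + 2 \cdot \frac{49}{100}\right)^{3} = \left(4 + \frac{49}{50}\right)^{3} = \left(\frac{249}{50}\right)^{3} = \frac{15438249}{125000}$)
$\left(1^{2} + j{\left(0,2 \right)}\right)^{2} = \left(1^{2} + \frac{15438249}{125000}\right)^{2} = \left(1 + \frac{15438249}{125000}\right)^{2} = \left(\frac{15563249}{125000}\right)^{2} = \frac{242214719436001}{15625000000}$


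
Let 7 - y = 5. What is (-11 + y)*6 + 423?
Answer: 369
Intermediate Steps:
y = 2 (y = 7 - 1*5 = 7 - 5 = 2)
(-11 + y)*6 + 423 = (-11 + 2)*6 + 423 = -9*6 + 423 = -54 + 423 = 369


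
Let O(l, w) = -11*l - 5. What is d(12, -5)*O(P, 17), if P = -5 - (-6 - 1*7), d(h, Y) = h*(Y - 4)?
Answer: 10044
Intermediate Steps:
d(h, Y) = h*(-4 + Y)
P = 8 (P = -5 - (-6 - 7) = -5 - 1*(-13) = -5 + 13 = 8)
O(l, w) = -5 - 11*l
d(12, -5)*O(P, 17) = (12*(-4 - 5))*(-5 - 11*8) = (12*(-9))*(-5 - 88) = -108*(-93) = 10044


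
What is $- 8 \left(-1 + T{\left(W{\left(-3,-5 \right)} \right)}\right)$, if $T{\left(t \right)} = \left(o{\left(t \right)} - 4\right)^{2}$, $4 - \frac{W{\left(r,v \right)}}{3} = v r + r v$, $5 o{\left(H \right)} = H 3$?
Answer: $- \frac{515928}{25} \approx -20637.0$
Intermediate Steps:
$o{\left(H \right)} = \frac{3 H}{5}$ ($o{\left(H \right)} = \frac{H 3}{5} = \frac{3 H}{5}$)
$W{\left(r,v \right)} = 12 - 6 r v$ ($W{\left(r,v \right)} = 12 - 3 \left(v r + r v\right) = 12 - 3 \left(r v + r v\right) = 12 - 3 \cdot 2 r v = 12 - 6 r v$)
$T{\left(t \right)} = \left(-4 + \frac{3 t}{5}\right)^{2}$ ($T{\left(t \right)} = \left(\frac{3 t}{5} - 4\right)^{2} = \left(-4 + \frac{3 t}{5}\right)^{2}$)
$- 8 \left(-1 + T{\left(W{\left(-3,-5 \right)} \right)}\right) = - 8 \left(-1 + \frac{\left(-20 + 3 \left(12 - \left(-18\right) \left(-5\right)\right)\right)^{2}}{25}\right) = - 8 \left(-1 + \frac{\left(-20 + 3 \left(12 - 90\right)\right)^{2}}{25}\right) = - 8 \left(-1 + \frac{\left(-20 + 3 \left(-78\right)\right)^{2}}{25}\right) = - 8 \left(-1 + \frac{\left(-20 - 234\right)^{2}}{25}\right) = - 8 \left(-1 + \frac{\left(-254\right)^{2}}{25}\right) = - 8 \left(-1 + \frac{1}{25} \cdot 64516\right) = - 8 \left(-1 + \frac{64516}{25}\right) = \left(-8\right) \frac{64491}{25} = - \frac{515928}{25}$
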